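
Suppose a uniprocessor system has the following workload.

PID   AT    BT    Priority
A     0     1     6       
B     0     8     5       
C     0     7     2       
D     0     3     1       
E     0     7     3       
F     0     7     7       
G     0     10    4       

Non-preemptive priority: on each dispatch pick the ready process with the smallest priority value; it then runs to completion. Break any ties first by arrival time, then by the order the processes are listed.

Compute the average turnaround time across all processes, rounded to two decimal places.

Timeline: | D 0-3 | C 3-10 | E 10-17 | G 17-27 | B 27-35 | A 35-36 | F 36-43 |
Completion: A=36  B=35  C=10  D=3  E=17  F=43  G=27
Turnaround times: A=36, B=35, C=10, D=3, E=17, F=43, G=27
Average turnaround = (36+35+10+3+17+43+27) / 7 = 171/7 = 24.43

24.43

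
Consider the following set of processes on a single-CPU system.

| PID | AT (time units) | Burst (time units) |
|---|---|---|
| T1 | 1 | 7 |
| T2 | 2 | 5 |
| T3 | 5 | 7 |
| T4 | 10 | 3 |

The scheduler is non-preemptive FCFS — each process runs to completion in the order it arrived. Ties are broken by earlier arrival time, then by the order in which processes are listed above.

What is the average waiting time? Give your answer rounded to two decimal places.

Schedule: | idle 0-1 | T1 1-8 | T2 8-13 | T3 13-20 | T4 20-23 |
Completion: T1=8  T2=13  T3=20  T4=23
Turnaround (C−A): T1=7  T2=11  T3=15  T4=13
Waiting times: T1=0, T2=6, T3=8, T4=10
Average waiting = (0+6+8+10) / 4 = 24/4 = 6.00

6.00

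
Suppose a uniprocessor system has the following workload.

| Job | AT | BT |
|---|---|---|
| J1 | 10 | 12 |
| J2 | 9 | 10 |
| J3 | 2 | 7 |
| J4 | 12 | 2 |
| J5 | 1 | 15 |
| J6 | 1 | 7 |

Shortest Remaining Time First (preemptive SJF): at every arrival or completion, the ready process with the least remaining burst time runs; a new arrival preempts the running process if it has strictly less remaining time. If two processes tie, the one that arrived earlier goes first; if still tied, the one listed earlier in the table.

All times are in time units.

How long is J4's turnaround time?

2

Gantt: | idle 0-1 | J6 1-8 | J3 8-12 | J4 12-14 | J3 14-17 | J2 17-27 | J1 27-39 | J5 39-54 |
Completion: J1=39  J2=27  J3=17  J4=14  J5=54  J6=8
Turnaround(J4) = completion − arrival = 14 − 12 = 2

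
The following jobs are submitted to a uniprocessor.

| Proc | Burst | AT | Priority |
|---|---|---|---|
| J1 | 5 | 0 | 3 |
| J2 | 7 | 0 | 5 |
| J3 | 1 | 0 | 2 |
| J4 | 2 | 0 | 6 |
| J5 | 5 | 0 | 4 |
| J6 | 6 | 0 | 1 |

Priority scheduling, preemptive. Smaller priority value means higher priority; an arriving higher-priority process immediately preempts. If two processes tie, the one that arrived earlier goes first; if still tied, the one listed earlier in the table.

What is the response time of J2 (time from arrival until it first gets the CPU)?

17

Timeline: | J6 0-6 | J3 6-7 | J1 7-12 | J5 12-17 | J2 17-24 | J4 24-26 |
Completion: J1=12  J2=24  J3=7  J4=26  J5=17  J6=6
Turnaround (C−A): J1=12  J2=24  J3=7  J4=26  J5=17  J6=6
Response(J2) = first start − arrival = 17 − 0 = 17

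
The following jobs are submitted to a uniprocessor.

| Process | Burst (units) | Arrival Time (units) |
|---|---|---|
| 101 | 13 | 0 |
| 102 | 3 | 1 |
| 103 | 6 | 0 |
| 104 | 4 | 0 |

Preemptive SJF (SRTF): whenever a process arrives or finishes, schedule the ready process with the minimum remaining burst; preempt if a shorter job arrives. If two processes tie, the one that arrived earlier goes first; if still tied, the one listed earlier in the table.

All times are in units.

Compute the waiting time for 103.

7

Gantt: | 104 0-4 | 102 4-7 | 103 7-13 | 101 13-26 |
Completion: 101=26  102=7  103=13  104=4
Turnaround (C−A): 101=26  102=6  103=13  104=4
Waiting(103) = turnaround − burst = 13 − 6 = 7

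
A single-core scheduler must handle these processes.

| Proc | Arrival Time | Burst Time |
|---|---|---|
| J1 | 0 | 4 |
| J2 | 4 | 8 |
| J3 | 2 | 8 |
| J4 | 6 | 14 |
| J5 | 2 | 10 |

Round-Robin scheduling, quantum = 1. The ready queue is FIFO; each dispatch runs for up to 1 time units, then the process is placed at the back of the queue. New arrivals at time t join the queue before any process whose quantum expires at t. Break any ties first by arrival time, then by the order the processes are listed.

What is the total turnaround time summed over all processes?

Schedule: | J1 0-2 | J3 2-3 | J5 3-4 | J1 4-5 | J3 5-6 | J2 6-7 | J5 7-8 | J1 8-9 | J4 9-10 | J3 10-11 | J2 11-12 | J5 12-13 | J4 13-14 | J3 14-15 | J2 15-16 | J5 16-17 | J4 17-18 | J3 18-19 | J2 19-20 | J5 20-21 | J4 21-22 | J3 22-23 | J2 23-24 | J5 24-25 | J4 25-26 | J3 26-27 | J2 27-28 | J5 28-29 | J4 29-30 | J3 30-31 | J2 31-32 | J5 32-33 | J4 33-34 | J2 34-35 | J5 35-36 | J4 36-37 | J5 37-38 | J4 38-44 |
Completion: J1=9  J2=35  J3=31  J4=44  J5=38
Turnaround (C−A): J1=9  J2=31  J3=29  J4=38  J5=36
Turnaround = completion − arrival: J1=9, J2=31, J3=29, J4=38, J5=36
Total turnaround = 9 + 31 + 29 + 38 + 36 = 143

143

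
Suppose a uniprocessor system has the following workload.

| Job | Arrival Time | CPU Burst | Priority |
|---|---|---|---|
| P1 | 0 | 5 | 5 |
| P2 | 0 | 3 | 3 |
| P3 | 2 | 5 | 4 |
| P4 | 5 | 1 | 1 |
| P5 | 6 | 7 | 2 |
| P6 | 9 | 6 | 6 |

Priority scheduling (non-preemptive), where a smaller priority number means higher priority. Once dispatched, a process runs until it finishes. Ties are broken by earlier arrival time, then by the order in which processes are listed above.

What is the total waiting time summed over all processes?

35

Schedule: | P2 0-3 | P3 3-8 | P4 8-9 | P5 9-16 | P1 16-21 | P6 21-27 |
Completion: P1=21  P2=3  P3=8  P4=9  P5=16  P6=27
Waiting = turnaround − burst: P1=16, P2=0, P3=1, P4=3, P5=3, P6=12
Total waiting = 16 + 0 + 1 + 3 + 3 + 12 = 35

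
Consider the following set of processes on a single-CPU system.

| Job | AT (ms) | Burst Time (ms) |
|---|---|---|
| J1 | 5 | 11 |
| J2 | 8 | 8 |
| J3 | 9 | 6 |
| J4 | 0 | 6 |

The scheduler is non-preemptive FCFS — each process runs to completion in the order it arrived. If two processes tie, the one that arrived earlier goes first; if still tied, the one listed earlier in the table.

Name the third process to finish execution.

J2

Schedule: | J4 0-6 | J1 6-17 | J2 17-25 | J3 25-31 |
Completion: J1=17  J2=25  J3=31  J4=6
Turnaround (C−A): J1=12  J2=17  J3=22  J4=6
Finish order: J4 → J1 → J2 → J3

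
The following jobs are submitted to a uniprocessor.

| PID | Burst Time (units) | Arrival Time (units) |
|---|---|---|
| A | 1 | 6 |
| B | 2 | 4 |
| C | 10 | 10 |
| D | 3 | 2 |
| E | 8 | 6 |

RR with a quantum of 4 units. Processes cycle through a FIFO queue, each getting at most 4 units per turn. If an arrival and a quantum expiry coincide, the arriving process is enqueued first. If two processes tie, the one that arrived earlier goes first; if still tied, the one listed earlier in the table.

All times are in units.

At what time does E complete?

20

Gantt: | idle 0-2 | D 2-5 | B 5-7 | A 7-8 | E 8-12 | C 12-16 | E 16-20 | C 20-26 |
Completion: A=8  B=7  C=26  D=5  E=20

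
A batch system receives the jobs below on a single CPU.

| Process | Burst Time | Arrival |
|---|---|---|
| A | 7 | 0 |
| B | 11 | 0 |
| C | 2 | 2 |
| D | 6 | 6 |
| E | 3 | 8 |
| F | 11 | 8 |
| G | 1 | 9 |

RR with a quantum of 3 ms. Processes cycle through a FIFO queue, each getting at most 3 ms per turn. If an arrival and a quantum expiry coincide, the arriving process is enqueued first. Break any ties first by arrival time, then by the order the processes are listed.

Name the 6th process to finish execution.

Timeline: | A 0-3 | B 3-6 | C 6-8 | A 8-11 | D 11-14 | B 14-17 | E 17-20 | F 20-23 | G 23-24 | A 24-25 | D 25-28 | B 28-31 | F 31-34 | B 34-36 | F 36-41 |
Completion: A=25  B=36  C=8  D=28  E=20  F=41  G=24
Turnaround (C−A): A=25  B=36  C=6  D=22  E=12  F=33  G=15
Finish order: C → E → G → A → D → B → F

B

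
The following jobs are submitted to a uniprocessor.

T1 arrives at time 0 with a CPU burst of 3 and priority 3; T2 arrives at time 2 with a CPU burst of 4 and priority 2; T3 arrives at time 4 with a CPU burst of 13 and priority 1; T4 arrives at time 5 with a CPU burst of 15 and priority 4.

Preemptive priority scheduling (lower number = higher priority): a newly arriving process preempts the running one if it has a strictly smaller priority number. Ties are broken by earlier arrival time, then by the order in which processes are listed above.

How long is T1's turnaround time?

Timeline: | T1 0-2 | T2 2-4 | T3 4-17 | T2 17-19 | T1 19-20 | T4 20-35 |
Completion: T1=20  T2=19  T3=17  T4=35
Turnaround (C−A): T1=20  T2=17  T3=13  T4=30
Turnaround(T1) = completion − arrival = 20 − 0 = 20

20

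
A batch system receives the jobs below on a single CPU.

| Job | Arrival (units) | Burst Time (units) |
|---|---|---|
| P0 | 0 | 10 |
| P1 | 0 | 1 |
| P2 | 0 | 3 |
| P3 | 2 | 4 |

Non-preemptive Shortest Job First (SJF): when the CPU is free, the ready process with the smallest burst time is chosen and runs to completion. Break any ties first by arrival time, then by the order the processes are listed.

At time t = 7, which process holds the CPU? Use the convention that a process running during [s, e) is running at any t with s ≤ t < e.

Timeline: | P1 0-1 | P2 1-4 | P3 4-8 | P0 8-18 |
Completion: P0=18  P1=1  P2=4  P3=8

P3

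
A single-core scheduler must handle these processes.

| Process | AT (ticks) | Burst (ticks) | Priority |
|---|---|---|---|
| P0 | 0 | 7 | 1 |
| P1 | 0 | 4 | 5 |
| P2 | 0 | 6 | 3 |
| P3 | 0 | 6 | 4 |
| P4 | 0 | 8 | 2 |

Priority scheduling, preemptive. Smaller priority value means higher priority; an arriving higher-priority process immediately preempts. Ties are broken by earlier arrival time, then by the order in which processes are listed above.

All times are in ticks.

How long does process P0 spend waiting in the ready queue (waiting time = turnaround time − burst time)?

0

Schedule: | P0 0-7 | P4 7-15 | P2 15-21 | P3 21-27 | P1 27-31 |
Completion: P0=7  P1=31  P2=21  P3=27  P4=15
Waiting(P0) = turnaround − burst = 7 − 7 = 0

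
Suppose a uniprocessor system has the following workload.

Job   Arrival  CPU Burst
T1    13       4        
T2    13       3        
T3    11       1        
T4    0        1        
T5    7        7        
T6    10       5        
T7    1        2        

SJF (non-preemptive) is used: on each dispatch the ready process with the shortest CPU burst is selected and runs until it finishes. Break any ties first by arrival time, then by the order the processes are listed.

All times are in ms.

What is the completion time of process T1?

Schedule: | T4 0-1 | T7 1-3 | idle 3-7 | T5 7-14 | T3 14-15 | T2 15-18 | T1 18-22 | T6 22-27 |
Completion: T1=22  T2=18  T3=15  T4=1  T5=14  T6=27  T7=3
Turnaround (C−A): T1=9  T2=5  T3=4  T4=1  T5=7  T6=17  T7=2

22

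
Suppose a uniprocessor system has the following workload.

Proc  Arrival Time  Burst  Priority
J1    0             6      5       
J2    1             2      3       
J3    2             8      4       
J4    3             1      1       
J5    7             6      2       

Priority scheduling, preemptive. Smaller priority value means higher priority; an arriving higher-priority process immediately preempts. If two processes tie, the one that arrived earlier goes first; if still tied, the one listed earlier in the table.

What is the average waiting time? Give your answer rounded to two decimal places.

Schedule: | J1 0-1 | J2 1-3 | J4 3-4 | J3 4-7 | J5 7-13 | J3 13-18 | J1 18-23 |
Completion: J1=23  J2=3  J3=18  J4=4  J5=13
Turnaround (C−A): J1=23  J2=2  J3=16  J4=1  J5=6
Waiting times: J1=17, J2=0, J3=8, J4=0, J5=0
Average waiting = (17+0+8+0+0) / 5 = 25/5 = 5.00

5.00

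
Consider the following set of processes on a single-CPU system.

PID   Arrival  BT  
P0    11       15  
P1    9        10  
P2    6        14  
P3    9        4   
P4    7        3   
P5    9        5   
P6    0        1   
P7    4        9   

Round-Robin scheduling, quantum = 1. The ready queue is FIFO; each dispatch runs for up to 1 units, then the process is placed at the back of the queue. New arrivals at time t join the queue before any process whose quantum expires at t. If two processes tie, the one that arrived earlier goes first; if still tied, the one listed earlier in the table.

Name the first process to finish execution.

Timeline: | P6 0-1 | idle 1-4 | P7 4-6 | P2 6-7 | P7 7-8 | P4 8-9 | P2 9-10 | P7 10-11 | P1 11-12 | P3 12-13 | P5 13-14 | P4 14-15 | P2 15-16 | P0 16-17 | P7 17-18 | P1 18-19 | P3 19-20 | P5 20-21 | P4 21-22 | P2 22-23 | P0 23-24 | P7 24-25 | P1 25-26 | P3 26-27 | P5 27-28 | P2 28-29 | P0 29-30 | P7 30-31 | P1 31-32 | P3 32-33 | P5 33-34 | P2 34-35 | P0 35-36 | P7 36-37 | P1 37-38 | P5 38-39 | P2 39-40 | P0 40-41 | P7 41-42 | P1 42-43 | P2 43-44 | P0 44-45 | P1 45-46 | P2 46-47 | P0 47-48 | P1 48-49 | P2 49-50 | P0 50-51 | P1 51-52 | P2 52-53 | P0 53-54 | P1 54-55 | P2 55-56 | P0 56-57 | P2 57-58 | P0 58-59 | P2 59-60 | P0 60-64 |
Completion: P0=64  P1=55  P2=60  P3=33  P4=22  P5=39  P6=1  P7=42
Turnaround (C−A): P0=53  P1=46  P2=54  P3=24  P4=15  P5=30  P6=1  P7=38
Finish order: P6 → P4 → P3 → P5 → P7 → P1 → P2 → P0

P6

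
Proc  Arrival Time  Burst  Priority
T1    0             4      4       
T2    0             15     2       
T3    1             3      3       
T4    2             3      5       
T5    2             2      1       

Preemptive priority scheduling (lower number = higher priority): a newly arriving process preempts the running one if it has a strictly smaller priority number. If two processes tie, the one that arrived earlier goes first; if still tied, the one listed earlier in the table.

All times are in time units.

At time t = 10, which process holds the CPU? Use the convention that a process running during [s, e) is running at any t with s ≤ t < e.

T2

Gantt: | T2 0-2 | T5 2-4 | T2 4-17 | T3 17-20 | T1 20-24 | T4 24-27 |
Completion: T1=24  T2=17  T3=20  T4=27  T5=4
Turnaround (C−A): T1=24  T2=17  T3=19  T4=25  T5=2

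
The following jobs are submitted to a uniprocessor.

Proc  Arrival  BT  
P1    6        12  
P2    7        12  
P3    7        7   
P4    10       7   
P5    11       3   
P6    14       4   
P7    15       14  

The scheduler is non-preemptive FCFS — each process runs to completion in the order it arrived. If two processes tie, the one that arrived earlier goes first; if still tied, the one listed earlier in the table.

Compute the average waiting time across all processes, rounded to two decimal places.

Gantt: | idle 0-6 | P1 6-18 | P2 18-30 | P3 30-37 | P4 37-44 | P5 44-47 | P6 47-51 | P7 51-65 |
Completion: P1=18  P2=30  P3=37  P4=44  P5=47  P6=51  P7=65
Turnaround (C−A): P1=12  P2=23  P3=30  P4=34  P5=36  P6=37  P7=50
Waiting times: P1=0, P2=11, P3=23, P4=27, P5=33, P6=33, P7=36
Average waiting = (0+11+23+27+33+33+36) / 7 = 163/7 = 23.29

23.29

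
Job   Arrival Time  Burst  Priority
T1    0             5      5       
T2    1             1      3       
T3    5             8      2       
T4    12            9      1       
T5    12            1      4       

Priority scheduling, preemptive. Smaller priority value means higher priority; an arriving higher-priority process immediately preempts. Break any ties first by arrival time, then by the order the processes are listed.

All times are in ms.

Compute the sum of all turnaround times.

62

Gantt: | T1 0-1 | T2 1-2 | T1 2-5 | T3 5-12 | T4 12-21 | T3 21-22 | T5 22-23 | T1 23-24 |
Completion: T1=24  T2=2  T3=22  T4=21  T5=23
Turnaround (C−A): T1=24  T2=1  T3=17  T4=9  T5=11
Turnaround = completion − arrival: T1=24, T2=1, T3=17, T4=9, T5=11
Total turnaround = 24 + 1 + 17 + 9 + 11 = 62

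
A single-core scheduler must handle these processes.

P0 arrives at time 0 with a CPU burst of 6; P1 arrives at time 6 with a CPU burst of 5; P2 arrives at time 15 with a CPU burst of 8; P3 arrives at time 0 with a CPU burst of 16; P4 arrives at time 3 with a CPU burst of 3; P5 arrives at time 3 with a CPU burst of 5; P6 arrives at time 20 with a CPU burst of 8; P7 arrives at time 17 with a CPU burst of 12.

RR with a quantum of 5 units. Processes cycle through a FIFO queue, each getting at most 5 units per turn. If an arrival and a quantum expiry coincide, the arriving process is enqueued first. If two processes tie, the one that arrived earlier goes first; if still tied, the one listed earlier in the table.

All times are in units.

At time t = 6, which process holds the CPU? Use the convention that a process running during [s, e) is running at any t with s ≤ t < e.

P3

Schedule: | P0 0-5 | P3 5-10 | P4 10-13 | P5 13-18 | P0 18-19 | P1 19-24 | P3 24-29 | P2 29-34 | P7 34-39 | P6 39-44 | P3 44-49 | P2 49-52 | P7 52-57 | P6 57-60 | P3 60-61 | P7 61-63 |
Completion: P0=19  P1=24  P2=52  P3=61  P4=13  P5=18  P6=60  P7=63
Turnaround (C−A): P0=19  P1=18  P2=37  P3=61  P4=10  P5=15  P6=40  P7=46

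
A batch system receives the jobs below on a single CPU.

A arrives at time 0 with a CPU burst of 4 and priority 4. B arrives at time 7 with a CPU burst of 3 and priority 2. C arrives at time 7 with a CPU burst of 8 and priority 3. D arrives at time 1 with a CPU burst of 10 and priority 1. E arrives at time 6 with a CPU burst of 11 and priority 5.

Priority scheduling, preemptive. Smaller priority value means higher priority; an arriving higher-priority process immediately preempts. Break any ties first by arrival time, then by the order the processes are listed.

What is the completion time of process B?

Schedule: | A 0-1 | D 1-11 | B 11-14 | C 14-22 | A 22-25 | E 25-36 |
Completion: A=25  B=14  C=22  D=11  E=36
Turnaround (C−A): A=25  B=7  C=15  D=10  E=30

14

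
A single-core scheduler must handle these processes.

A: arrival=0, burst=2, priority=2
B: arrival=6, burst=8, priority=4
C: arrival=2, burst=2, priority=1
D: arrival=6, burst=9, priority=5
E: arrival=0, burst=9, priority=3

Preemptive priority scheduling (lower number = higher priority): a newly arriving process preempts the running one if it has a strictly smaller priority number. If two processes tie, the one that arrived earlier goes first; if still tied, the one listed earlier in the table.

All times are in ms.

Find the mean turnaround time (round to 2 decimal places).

11.20

Gantt: | A 0-2 | C 2-4 | E 4-13 | B 13-21 | D 21-30 |
Completion: A=2  B=21  C=4  D=30  E=13
Turnaround (C−A): A=2  B=15  C=2  D=24  E=13
Turnaround times: A=2, B=15, C=2, D=24, E=13
Average turnaround = (2+15+2+24+13) / 5 = 56/5 = 11.20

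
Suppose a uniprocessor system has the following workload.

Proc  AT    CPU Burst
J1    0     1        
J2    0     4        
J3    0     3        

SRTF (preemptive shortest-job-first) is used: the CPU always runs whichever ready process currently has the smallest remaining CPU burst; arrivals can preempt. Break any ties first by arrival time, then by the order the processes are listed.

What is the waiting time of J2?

4

Timeline: | J1 0-1 | J3 1-4 | J2 4-8 |
Completion: J1=1  J2=8  J3=4
Turnaround (C−A): J1=1  J2=8  J3=4
Waiting(J2) = turnaround − burst = 8 − 4 = 4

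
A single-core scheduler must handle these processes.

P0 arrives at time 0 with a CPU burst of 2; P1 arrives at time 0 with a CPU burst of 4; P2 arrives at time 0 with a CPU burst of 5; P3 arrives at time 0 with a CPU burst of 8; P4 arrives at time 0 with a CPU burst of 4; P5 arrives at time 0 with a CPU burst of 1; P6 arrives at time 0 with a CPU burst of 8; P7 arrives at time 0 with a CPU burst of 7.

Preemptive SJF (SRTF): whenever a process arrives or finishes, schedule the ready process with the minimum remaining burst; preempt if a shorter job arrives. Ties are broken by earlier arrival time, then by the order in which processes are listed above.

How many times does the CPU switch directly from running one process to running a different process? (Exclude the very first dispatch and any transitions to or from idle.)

7

Timeline: | P5 0-1 | P0 1-3 | P1 3-7 | P4 7-11 | P2 11-16 | P7 16-23 | P3 23-31 | P6 31-39 |
Completion: P0=3  P1=7  P2=16  P3=31  P4=11  P5=1  P6=39  P7=23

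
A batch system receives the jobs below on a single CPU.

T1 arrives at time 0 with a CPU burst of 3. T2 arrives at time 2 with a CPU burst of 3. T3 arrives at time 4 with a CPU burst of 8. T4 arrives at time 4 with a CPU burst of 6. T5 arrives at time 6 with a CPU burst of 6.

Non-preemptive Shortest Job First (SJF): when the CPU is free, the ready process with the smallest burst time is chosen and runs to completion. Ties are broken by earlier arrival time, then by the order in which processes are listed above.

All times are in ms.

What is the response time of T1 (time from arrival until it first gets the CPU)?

Gantt: | T1 0-3 | T2 3-6 | T4 6-12 | T5 12-18 | T3 18-26 |
Completion: T1=3  T2=6  T3=26  T4=12  T5=18
Response(T1) = first start − arrival = 0 − 0 = 0

0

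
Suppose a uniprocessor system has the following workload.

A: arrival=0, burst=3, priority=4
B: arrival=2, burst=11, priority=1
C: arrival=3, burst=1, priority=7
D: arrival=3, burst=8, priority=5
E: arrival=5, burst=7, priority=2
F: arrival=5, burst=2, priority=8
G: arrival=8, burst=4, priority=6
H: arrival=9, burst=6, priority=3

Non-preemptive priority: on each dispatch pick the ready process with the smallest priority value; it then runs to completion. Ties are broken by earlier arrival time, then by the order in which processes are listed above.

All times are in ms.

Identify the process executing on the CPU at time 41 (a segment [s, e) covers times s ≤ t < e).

F

Schedule: | A 0-3 | B 3-14 | E 14-21 | H 21-27 | D 27-35 | G 35-39 | C 39-40 | F 40-42 |
Completion: A=3  B=14  C=40  D=35  E=21  F=42  G=39  H=27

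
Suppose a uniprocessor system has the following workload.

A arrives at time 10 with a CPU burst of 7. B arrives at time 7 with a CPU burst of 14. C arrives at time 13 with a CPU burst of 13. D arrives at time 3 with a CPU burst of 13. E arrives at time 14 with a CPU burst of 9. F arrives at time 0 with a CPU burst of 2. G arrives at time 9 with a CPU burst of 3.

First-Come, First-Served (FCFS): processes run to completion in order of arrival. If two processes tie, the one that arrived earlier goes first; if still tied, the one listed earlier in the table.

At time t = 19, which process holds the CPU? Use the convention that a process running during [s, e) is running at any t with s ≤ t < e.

Timeline: | F 0-2 | idle 2-3 | D 3-16 | B 16-30 | G 30-33 | A 33-40 | C 40-53 | E 53-62 |
Completion: A=40  B=30  C=53  D=16  E=62  F=2  G=33

B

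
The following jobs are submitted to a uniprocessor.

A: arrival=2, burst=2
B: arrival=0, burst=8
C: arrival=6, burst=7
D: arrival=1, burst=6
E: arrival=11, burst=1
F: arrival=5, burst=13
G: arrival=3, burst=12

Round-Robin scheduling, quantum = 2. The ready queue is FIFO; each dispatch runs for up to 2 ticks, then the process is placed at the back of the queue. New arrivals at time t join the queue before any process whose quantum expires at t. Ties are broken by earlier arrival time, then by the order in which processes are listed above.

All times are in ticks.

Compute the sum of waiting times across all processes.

137

Gantt: | B 0-2 | D 2-4 | A 4-6 | B 6-8 | G 8-10 | D 10-12 | F 12-14 | C 14-16 | B 16-18 | G 18-20 | E 20-21 | D 21-23 | F 23-25 | C 25-27 | B 27-29 | G 29-31 | F 31-33 | C 33-35 | G 35-37 | F 37-39 | C 39-40 | G 40-42 | F 42-44 | G 44-46 | F 46-49 |
Completion: A=6  B=29  C=40  D=23  E=21  F=49  G=46
Waiting = turnaround − burst: A=2, B=21, C=27, D=16, E=9, F=31, G=31
Total waiting = 2 + 21 + 27 + 16 + 9 + 31 + 31 = 137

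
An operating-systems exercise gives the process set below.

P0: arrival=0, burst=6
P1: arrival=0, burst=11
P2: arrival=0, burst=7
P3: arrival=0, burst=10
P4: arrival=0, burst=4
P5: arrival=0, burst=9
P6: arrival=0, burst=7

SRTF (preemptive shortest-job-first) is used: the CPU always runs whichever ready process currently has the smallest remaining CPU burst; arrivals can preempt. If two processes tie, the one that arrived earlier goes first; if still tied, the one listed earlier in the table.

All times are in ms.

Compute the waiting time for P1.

Schedule: | P4 0-4 | P0 4-10 | P2 10-17 | P6 17-24 | P5 24-33 | P3 33-43 | P1 43-54 |
Completion: P0=10  P1=54  P2=17  P3=43  P4=4  P5=33  P6=24
Waiting(P1) = turnaround − burst = 54 − 11 = 43

43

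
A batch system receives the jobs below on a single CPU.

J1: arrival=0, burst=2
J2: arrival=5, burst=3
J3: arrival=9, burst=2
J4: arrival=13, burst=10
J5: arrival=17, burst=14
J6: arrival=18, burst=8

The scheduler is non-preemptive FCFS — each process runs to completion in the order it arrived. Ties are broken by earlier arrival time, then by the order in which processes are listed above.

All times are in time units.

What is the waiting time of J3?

Timeline: | J1 0-2 | idle 2-5 | J2 5-8 | idle 8-9 | J3 9-11 | idle 11-13 | J4 13-23 | J5 23-37 | J6 37-45 |
Completion: J1=2  J2=8  J3=11  J4=23  J5=37  J6=45
Waiting(J3) = turnaround − burst = 2 − 2 = 0

0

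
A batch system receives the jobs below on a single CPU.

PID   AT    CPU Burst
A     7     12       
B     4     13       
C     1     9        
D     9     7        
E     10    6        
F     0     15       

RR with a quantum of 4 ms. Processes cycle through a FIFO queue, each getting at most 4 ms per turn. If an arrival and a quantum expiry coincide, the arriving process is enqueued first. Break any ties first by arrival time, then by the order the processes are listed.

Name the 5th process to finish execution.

A

Timeline: | F 0-4 | C 4-8 | B 8-12 | F 12-16 | A 16-20 | C 20-24 | D 24-28 | E 28-32 | B 32-36 | F 36-40 | A 40-44 | C 44-45 | D 45-48 | E 48-50 | B 50-54 | F 54-57 | A 57-61 | B 61-62 |
Completion: A=61  B=62  C=45  D=48  E=50  F=57
Turnaround (C−A): A=54  B=58  C=44  D=39  E=40  F=57
Finish order: C → D → E → F → A → B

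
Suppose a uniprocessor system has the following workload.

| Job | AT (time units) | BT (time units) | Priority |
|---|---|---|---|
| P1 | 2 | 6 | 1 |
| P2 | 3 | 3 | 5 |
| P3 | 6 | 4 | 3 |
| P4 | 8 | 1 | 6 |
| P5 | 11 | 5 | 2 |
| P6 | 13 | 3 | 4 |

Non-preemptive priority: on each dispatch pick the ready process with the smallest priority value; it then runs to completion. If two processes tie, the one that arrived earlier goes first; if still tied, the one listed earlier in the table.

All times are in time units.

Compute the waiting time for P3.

2

Schedule: | idle 0-2 | P1 2-8 | P3 8-12 | P5 12-17 | P6 17-20 | P2 20-23 | P4 23-24 |
Completion: P1=8  P2=23  P3=12  P4=24  P5=17  P6=20
Turnaround (C−A): P1=6  P2=20  P3=6  P4=16  P5=6  P6=7
Waiting(P3) = turnaround − burst = 6 − 4 = 2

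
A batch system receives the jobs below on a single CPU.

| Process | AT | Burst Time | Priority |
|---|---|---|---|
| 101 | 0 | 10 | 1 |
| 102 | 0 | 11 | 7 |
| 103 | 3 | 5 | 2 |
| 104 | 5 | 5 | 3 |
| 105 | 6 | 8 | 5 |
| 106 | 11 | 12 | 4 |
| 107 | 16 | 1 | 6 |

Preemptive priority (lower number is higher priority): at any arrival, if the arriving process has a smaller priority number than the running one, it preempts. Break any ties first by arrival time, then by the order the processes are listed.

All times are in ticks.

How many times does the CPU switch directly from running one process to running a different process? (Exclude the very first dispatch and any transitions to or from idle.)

6

Gantt: | 101 0-10 | 103 10-15 | 104 15-20 | 106 20-32 | 105 32-40 | 107 40-41 | 102 41-52 |
Completion: 101=10  102=52  103=15  104=20  105=40  106=32  107=41
Turnaround (C−A): 101=10  102=52  103=12  104=15  105=34  106=21  107=25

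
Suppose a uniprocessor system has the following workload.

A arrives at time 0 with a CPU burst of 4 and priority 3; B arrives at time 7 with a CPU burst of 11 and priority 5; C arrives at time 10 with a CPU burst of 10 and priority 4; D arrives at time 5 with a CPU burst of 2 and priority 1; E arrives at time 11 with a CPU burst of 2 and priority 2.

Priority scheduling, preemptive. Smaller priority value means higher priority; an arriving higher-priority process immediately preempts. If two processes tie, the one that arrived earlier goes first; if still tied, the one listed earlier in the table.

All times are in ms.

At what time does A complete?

Gantt: | A 0-4 | idle 4-5 | D 5-7 | B 7-10 | C 10-11 | E 11-13 | C 13-22 | B 22-30 |
Completion: A=4  B=30  C=22  D=7  E=13
Turnaround (C−A): A=4  B=23  C=12  D=2  E=2

4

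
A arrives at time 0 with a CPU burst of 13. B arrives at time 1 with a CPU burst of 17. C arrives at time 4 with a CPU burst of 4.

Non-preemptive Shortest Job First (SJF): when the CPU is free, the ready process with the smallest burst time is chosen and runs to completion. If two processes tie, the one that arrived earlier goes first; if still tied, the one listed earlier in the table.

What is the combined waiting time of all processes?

Gantt: | A 0-13 | C 13-17 | B 17-34 |
Completion: A=13  B=34  C=17
Turnaround (C−A): A=13  B=33  C=13
Waiting = turnaround − burst: A=0, B=16, C=9
Total waiting = 0 + 16 + 9 = 25

25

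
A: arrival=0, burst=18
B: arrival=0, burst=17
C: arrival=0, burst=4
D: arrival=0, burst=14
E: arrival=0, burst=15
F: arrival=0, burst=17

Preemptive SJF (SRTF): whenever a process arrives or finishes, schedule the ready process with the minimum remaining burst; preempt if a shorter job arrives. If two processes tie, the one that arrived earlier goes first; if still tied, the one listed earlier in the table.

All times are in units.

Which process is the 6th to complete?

A

Schedule: | C 0-4 | D 4-18 | E 18-33 | B 33-50 | F 50-67 | A 67-85 |
Completion: A=85  B=50  C=4  D=18  E=33  F=67
Turnaround (C−A): A=85  B=50  C=4  D=18  E=33  F=67
Finish order: C → D → E → B → F → A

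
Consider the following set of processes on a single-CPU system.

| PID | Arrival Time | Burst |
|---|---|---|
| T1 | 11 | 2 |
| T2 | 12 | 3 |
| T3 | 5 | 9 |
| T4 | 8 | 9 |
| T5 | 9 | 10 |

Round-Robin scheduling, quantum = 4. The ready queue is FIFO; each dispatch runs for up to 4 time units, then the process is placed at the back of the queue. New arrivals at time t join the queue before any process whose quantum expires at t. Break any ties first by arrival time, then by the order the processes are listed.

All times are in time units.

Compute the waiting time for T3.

Gantt: | idle 0-5 | T3 5-9 | T4 9-13 | T5 13-17 | T3 17-21 | T1 21-23 | T2 23-26 | T4 26-30 | T5 30-34 | T3 34-35 | T4 35-36 | T5 36-38 |
Completion: T1=23  T2=26  T3=35  T4=36  T5=38
Waiting(T3) = turnaround − burst = 30 − 9 = 21

21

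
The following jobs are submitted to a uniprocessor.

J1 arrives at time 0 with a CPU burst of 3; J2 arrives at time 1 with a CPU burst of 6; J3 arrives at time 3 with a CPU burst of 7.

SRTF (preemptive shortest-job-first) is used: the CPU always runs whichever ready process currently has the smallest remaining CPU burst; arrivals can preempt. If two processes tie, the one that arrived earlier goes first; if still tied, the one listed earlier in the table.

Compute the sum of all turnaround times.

24

Timeline: | J1 0-3 | J2 3-9 | J3 9-16 |
Completion: J1=3  J2=9  J3=16
Turnaround = completion − arrival: J1=3, J2=8, J3=13
Total turnaround = 3 + 8 + 13 = 24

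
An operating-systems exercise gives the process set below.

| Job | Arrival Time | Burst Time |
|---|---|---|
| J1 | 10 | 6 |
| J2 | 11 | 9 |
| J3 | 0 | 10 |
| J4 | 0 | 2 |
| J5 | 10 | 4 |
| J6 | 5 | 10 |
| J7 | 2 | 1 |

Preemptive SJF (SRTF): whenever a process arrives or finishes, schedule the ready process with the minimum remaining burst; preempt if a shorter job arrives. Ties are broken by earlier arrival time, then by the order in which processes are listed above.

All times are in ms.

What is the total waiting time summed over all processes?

52

Gantt: | J4 0-2 | J7 2-3 | J3 3-13 | J5 13-17 | J1 17-23 | J2 23-32 | J6 32-42 |
Completion: J1=23  J2=32  J3=13  J4=2  J5=17  J6=42  J7=3
Waiting = turnaround − burst: J1=7, J2=12, J3=3, J4=0, J5=3, J6=27, J7=0
Total waiting = 7 + 12 + 3 + 0 + 3 + 27 + 0 = 52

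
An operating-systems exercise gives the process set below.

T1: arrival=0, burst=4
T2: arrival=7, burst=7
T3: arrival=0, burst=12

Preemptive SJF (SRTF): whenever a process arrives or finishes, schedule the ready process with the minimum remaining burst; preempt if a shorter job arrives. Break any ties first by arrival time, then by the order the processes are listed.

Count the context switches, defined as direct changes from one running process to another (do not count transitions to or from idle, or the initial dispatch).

3

Timeline: | T1 0-4 | T3 4-7 | T2 7-14 | T3 14-23 |
Completion: T1=4  T2=14  T3=23
Turnaround (C−A): T1=4  T2=7  T3=23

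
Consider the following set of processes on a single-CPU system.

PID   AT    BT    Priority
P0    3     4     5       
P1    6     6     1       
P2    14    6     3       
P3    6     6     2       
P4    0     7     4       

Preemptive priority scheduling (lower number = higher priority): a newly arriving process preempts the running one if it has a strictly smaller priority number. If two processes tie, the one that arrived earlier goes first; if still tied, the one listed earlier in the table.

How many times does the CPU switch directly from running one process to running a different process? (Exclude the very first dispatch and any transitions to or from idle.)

5

Gantt: | P4 0-6 | P1 6-12 | P3 12-18 | P2 18-24 | P4 24-25 | P0 25-29 |
Completion: P0=29  P1=12  P2=24  P3=18  P4=25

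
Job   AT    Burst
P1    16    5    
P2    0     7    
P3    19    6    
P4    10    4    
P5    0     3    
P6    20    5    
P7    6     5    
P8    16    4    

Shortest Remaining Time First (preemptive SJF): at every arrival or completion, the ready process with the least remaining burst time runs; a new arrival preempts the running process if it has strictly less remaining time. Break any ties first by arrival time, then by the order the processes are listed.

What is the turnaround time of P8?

Schedule: | P5 0-3 | P2 3-10 | P4 10-14 | P7 14-19 | P8 19-23 | P1 23-28 | P6 28-33 | P3 33-39 |
Completion: P1=28  P2=10  P3=39  P4=14  P5=3  P6=33  P7=19  P8=23
Turnaround (C−A): P1=12  P2=10  P3=20  P4=4  P5=3  P6=13  P7=13  P8=7
Turnaround(P8) = completion − arrival = 23 − 16 = 7

7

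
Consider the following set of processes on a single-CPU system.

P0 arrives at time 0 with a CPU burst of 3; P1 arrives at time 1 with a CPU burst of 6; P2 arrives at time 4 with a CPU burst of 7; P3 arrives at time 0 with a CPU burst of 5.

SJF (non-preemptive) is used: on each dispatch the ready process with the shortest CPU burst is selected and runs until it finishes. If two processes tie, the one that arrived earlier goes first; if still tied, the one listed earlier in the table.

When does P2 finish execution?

Timeline: | P0 0-3 | P3 3-8 | P1 8-14 | P2 14-21 |
Completion: P0=3  P1=14  P2=21  P3=8
Turnaround (C−A): P0=3  P1=13  P2=17  P3=8

21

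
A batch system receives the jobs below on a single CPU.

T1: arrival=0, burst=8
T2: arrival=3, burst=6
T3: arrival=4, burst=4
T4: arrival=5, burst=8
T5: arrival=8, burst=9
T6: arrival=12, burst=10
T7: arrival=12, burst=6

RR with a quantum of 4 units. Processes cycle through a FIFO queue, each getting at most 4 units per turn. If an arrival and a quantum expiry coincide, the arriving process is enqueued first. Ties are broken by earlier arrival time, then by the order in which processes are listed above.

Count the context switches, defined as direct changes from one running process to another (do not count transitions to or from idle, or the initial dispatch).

Gantt: | T1 0-4 | T2 4-8 | T3 8-12 | T1 12-16 | T4 16-20 | T5 20-24 | T2 24-26 | T6 26-30 | T7 30-34 | T4 34-38 | T5 38-42 | T6 42-46 | T7 46-48 | T5 48-49 | T6 49-51 |
Completion: T1=16  T2=26  T3=12  T4=38  T5=49  T6=51  T7=48

14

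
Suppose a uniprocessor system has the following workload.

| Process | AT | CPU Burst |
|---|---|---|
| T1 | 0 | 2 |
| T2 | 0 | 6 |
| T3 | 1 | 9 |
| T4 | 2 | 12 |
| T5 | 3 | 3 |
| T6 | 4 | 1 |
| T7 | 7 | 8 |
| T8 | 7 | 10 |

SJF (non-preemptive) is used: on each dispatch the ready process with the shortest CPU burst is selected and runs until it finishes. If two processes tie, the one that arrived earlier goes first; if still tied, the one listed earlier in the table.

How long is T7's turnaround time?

Schedule: | T1 0-2 | T2 2-8 | T6 8-9 | T5 9-12 | T7 12-20 | T3 20-29 | T8 29-39 | T4 39-51 |
Completion: T1=2  T2=8  T3=29  T4=51  T5=12  T6=9  T7=20  T8=39
Turnaround (C−A): T1=2  T2=8  T3=28  T4=49  T5=9  T6=5  T7=13  T8=32
Turnaround(T7) = completion − arrival = 20 − 7 = 13

13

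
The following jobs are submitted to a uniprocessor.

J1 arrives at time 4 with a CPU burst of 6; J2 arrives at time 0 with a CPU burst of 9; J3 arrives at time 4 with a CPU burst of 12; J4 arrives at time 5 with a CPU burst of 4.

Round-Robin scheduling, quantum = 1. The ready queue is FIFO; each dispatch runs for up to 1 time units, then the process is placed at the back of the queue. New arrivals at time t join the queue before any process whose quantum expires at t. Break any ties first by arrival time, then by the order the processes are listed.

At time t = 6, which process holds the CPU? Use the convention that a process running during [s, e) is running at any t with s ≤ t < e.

J2

Timeline: | J2 0-4 | J1 4-5 | J3 5-6 | J2 6-7 | J4 7-8 | J1 8-9 | J3 9-10 | J2 10-11 | J4 11-12 | J1 12-13 | J3 13-14 | J2 14-15 | J4 15-16 | J1 16-17 | J3 17-18 | J2 18-19 | J4 19-20 | J1 20-21 | J3 21-22 | J2 22-23 | J1 23-24 | J3 24-31 |
Completion: J1=24  J2=23  J3=31  J4=20
Turnaround (C−A): J1=20  J2=23  J3=27  J4=15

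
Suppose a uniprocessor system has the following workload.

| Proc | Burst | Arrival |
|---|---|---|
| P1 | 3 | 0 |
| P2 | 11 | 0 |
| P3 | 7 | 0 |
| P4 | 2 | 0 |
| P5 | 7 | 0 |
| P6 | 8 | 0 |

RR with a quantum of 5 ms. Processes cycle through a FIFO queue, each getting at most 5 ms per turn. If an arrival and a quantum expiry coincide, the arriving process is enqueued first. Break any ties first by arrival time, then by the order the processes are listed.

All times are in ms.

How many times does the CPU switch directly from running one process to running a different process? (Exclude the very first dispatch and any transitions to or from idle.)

Gantt: | P1 0-3 | P2 3-8 | P3 8-13 | P4 13-15 | P5 15-20 | P6 20-25 | P2 25-30 | P3 30-32 | P5 32-34 | P6 34-37 | P2 37-38 |
Completion: P1=3  P2=38  P3=32  P4=15  P5=34  P6=37

10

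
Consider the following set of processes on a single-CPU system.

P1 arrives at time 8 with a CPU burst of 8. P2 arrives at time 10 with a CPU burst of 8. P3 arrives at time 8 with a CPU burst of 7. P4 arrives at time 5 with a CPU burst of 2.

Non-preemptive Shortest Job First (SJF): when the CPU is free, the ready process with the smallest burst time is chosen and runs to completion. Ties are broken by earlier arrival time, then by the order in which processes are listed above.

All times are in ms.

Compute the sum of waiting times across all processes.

20

Schedule: | idle 0-5 | P4 5-7 | idle 7-8 | P3 8-15 | P1 15-23 | P2 23-31 |
Completion: P1=23  P2=31  P3=15  P4=7
Turnaround (C−A): P1=15  P2=21  P3=7  P4=2
Waiting = turnaround − burst: P1=7, P2=13, P3=0, P4=0
Total waiting = 7 + 13 + 0 + 0 = 20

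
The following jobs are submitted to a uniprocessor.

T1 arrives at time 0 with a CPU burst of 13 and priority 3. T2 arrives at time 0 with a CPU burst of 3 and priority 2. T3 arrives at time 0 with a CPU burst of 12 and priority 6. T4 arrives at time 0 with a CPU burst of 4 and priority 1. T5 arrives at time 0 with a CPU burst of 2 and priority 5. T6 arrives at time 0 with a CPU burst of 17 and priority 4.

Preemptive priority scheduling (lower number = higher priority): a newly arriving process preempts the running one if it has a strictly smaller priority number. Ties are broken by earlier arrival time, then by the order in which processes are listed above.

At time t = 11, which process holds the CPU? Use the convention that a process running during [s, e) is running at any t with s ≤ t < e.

T1

Schedule: | T4 0-4 | T2 4-7 | T1 7-20 | T6 20-37 | T5 37-39 | T3 39-51 |
Completion: T1=20  T2=7  T3=51  T4=4  T5=39  T6=37
Turnaround (C−A): T1=20  T2=7  T3=51  T4=4  T5=39  T6=37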